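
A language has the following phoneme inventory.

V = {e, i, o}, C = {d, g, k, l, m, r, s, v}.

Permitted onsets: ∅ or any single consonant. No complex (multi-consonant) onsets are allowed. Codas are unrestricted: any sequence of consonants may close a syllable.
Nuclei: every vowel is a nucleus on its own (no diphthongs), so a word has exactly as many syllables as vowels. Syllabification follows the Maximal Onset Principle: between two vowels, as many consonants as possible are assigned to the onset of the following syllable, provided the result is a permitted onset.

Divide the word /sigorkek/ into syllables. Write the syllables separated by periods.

si.gor.kek

Nuclei (vowels): i, o, e → 3 syllables.
σ1/σ2 boundary: /g/ → onset of the next syllable (single consonants are always licit onsets).
σ2/σ3 boundary: /rk/; trying suffixes from longest down, /k/ is the first permitted one, so coda /r/ | onset /k/.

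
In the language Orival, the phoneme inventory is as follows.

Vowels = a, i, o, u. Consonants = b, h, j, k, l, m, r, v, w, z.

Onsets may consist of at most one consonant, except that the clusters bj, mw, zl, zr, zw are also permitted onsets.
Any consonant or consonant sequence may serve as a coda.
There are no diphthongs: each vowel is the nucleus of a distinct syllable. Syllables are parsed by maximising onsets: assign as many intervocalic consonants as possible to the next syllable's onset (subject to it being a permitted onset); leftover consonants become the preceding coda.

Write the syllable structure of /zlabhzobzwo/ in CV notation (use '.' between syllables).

Vowels present: a, o, o; each is a nucleus, giving 3 syllables.
Between /a/ (V1) and /o/ (V2): /bhz/ — longest licit onset from the right is /z/, leaving /bh/ as coda.
Between /o/ (V2) and /o/ (V3): /bzw/; trying suffixes from longest down, /zw/ is the first permitted one, so coda /b/ | onset /zw/.
Result: zlabh.zob.zwo.
Mapping each syllable to C/V: /zlabh/ → CCVCC, /zob/ → CVC, /zwo/ → CCV.

CCVCC.CVC.CCV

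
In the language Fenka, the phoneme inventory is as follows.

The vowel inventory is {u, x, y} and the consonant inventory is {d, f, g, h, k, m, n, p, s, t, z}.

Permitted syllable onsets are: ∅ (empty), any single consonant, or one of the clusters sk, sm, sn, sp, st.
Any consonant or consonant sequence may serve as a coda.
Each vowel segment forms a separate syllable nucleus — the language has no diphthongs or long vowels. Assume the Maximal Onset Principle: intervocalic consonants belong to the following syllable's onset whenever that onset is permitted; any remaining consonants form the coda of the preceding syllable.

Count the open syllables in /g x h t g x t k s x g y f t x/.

2

Nuclei (vowels): x, x, x, y, x → 5 syllables.
/x…x/ gap (V1→V2): /htg/; trying suffixes from longest down, /g/ is the first permitted one, so coda /ht/ | onset /g/.
/x…x/ gap (V2→V3): /tks/ — longest licit onset from the right is /s/, leaving /tk/ as coda.
/x…y/ gap (V3→V4): just /g/ — single C goes to the following onset.
/y…x/ gap (V4→V5): /ft/ splits as /f/ + /t/ (/t/ is the longest suffix that is a licit onset).
So the parse is gxht.gxtk.sx.gyf.tx.
Classifying each syllable: /gxht/ (closed), /gxtk/ (closed), /sx/ (open), /gyf/ (closed), /tx/ (open).
Open syllables: 2.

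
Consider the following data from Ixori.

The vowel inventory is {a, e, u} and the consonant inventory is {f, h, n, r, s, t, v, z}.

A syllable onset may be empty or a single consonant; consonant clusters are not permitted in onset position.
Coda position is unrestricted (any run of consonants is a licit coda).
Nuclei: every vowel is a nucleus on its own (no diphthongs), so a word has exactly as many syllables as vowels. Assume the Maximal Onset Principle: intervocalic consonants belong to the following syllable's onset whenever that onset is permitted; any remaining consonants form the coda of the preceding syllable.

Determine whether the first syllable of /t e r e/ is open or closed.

open

Nuclei (vowels): e, e → 2 syllables.
V1 /e/ – V2 /e/: /r/ → onset of the next syllable (single consonants are always licit onsets).
Result: te.re.
Syllable 1 is /te/; it ends in its nucleus with no coda, so it is open.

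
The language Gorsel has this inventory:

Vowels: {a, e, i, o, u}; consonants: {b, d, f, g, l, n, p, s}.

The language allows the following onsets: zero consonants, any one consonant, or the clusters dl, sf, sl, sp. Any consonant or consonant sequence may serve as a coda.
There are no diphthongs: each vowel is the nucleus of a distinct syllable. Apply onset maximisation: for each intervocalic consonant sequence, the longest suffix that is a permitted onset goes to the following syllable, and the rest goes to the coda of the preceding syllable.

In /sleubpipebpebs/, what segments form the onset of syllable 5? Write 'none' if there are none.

p

Vowels present: e, u, i, e, e; each is a nucleus, giving 5 syllables.
/e…u/ gap (V1→V2): nothing intervenes; syllable break is V.V.
/u…i/ gap (V2→V3): /bp/ — longest licit onset from the right is /p/, leaving /b/ as coda.
/i…e/ gap (V3→V4): /p/ → onset of the next syllable (single consonants are always licit onsets).
/e…e/ gap (V4→V5): /bp/ splits as /b/ + /p/ (/p/ is the longest suffix that is a licit onset).
So the parse is sle.ub.pi.peb.pebs.
Syllable 5 is /pebs/: onset /p/, nucleus /e/, coda /bs/.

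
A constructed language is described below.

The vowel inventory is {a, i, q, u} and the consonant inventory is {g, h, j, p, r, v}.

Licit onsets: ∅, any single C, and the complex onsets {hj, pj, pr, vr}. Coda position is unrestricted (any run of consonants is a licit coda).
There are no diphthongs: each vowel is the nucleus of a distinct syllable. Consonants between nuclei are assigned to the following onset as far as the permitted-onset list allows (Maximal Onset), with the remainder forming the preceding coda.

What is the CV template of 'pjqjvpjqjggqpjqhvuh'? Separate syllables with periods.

CCVCC.CCVCC.CV.CCVC.CVC

Vowels present: q, q, q, q, u; each is a nucleus, giving 5 syllables.
Between /q/ (V1) and /q/ (V2): cluster /jvpj/ — the longest permitted-onset suffix is /pj/; onset = /pj/, preceding coda = /jv/.
Between /q/ (V2) and /q/ (V3): /jgg/; trying suffixes from longest down, /g/ is the first permitted one, so coda /jg/ | onset /g/.
Between /q/ (V3) and /q/ (V4): /pj/ — entire cluster is a permitted onset → onset /pj/, coda ∅.
Between /q/ (V4) and /u/ (V5): /hv/ splits as /h/ + /v/ (/v/ is the longest suffix that is a licit onset).
So the parse is pjqjv.pjqjg.gq.pjqh.vuh.
Mapping each syllable to C/V: /pjqjv/ → CCVCC, /pjqjg/ → CCVCC, /gq/ → CV, /pjqh/ → CCVC, /vuh/ → CVC.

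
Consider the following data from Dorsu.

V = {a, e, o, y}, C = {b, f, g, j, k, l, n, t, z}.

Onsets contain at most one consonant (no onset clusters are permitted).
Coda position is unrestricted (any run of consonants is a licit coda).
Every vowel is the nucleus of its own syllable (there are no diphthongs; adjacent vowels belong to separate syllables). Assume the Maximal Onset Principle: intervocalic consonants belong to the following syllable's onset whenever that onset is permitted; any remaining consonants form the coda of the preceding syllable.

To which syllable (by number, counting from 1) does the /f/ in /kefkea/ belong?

1

Nuclei (vowels): e, e, a → 3 syllables.
V1 /e/ – V2 /e/: cluster /fk/ — the longest permitted-onset suffix is /k/; onset = /k/, preceding coda = /f/.
V2 /e/ – V3 /a/: nothing intervenes; syllable break is V.V.
Putting it together: kef.ke.a.
The /f/ is in the coda of syllable 1 (/kef/).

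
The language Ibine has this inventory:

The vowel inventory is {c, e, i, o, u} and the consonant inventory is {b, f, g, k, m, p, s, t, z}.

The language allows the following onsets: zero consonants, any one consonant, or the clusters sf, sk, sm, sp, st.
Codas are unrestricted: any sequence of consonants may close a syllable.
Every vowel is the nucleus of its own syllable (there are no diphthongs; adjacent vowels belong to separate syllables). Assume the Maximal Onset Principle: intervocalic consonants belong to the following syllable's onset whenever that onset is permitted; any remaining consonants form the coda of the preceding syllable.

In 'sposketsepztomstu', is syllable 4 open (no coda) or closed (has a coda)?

closed

The vowels are o, e, e, o, u — 5 nuclei, so 5 syllables.
V1 /o/ – V2 /e/: /sk/ — entire cluster is a permitted onset → onset /sk/, coda ∅.
V2 /e/ – V3 /e/: cluster /ts/ — the longest permitted-onset suffix is /s/; onset = /s/, preceding coda = /t/.
V3 /e/ – V4 /o/: /pzt/; trying suffixes from longest down, /t/ is the first permitted one, so coda /pz/ | onset /t/.
V4 /o/ – V5 /u/: /mst/ splits as /m/ + /st/ (/st/ is the longest suffix that is a licit onset).
Result: spo.sket.sepz.tom.stu.
Syllable 4 is /tom/ with coda /m/, so it is closed.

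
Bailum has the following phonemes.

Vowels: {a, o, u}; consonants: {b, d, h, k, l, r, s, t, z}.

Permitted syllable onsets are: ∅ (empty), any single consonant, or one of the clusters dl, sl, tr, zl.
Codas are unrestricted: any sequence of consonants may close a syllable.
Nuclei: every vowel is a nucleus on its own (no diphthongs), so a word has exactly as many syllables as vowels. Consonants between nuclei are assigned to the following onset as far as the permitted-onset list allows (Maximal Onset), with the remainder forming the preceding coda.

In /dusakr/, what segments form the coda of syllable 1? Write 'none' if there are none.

The vowels are u, a — 2 nuclei, so 2 syllables.
σ1/σ2 boundary: just /s/ — single C goes to the following onset.
Putting it together: du.sakr.
Syllable 1 is /du/: onset /d/, nucleus /u/, coda ∅.

none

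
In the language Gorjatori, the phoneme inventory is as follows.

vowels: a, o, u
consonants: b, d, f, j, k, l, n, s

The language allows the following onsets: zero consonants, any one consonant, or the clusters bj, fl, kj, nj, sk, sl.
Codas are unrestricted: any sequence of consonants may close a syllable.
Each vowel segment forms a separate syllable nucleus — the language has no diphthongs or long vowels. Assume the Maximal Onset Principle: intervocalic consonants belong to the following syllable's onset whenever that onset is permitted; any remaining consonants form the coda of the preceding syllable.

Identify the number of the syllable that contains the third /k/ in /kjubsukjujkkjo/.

Nuclei (vowels): u, u, u, o → 4 syllables.
/u…u/ gap (V1→V2): cluster /bs/ — the longest permitted-onset suffix is /s/; onset = /s/, preceding coda = /b/.
/u…u/ gap (V2→V3): cluster /kj/ — /kj/ is itself a permitted onset, so the whole cluster goes right; preceding coda = ∅.
/u…o/ gap (V3→V4): /jkkj/ — longest licit onset from the right is /kj/, leaving /jk/ as coda.
Putting it together: kjub.su.kjujk.kjo.
The third /k/ is in the coda of syllable 3 (/kjujk/).

3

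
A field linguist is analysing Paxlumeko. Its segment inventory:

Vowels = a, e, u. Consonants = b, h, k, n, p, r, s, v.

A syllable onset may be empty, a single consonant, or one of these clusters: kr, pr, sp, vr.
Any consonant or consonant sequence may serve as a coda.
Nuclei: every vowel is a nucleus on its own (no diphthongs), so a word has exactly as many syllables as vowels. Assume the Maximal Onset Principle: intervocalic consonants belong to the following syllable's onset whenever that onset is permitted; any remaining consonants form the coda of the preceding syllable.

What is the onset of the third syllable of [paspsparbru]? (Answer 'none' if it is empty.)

r

Nuclei (vowels): a, a, u → 3 syllables.
V1 /a/ – V2 /a/: /spsp/; trying suffixes from longest down, /sp/ is the first permitted one, so coda /sp/ | onset /sp/.
V2 /a/ – V3 /u/: /rbr/ — longest licit onset from the right is /r/, leaving /rb/ as coda.
Putting it together: pasp.sparb.ru.
Syllable 3 is /ru/: onset /r/, nucleus /u/, coda ∅.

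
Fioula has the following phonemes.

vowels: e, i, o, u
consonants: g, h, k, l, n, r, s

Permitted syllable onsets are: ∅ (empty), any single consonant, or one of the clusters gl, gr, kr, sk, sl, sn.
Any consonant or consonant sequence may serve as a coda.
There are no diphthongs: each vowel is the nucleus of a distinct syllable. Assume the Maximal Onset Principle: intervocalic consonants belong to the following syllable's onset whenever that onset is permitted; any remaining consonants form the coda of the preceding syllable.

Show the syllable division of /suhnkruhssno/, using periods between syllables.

suhn.kruhs.sno

Nuclei (vowels): u, u, o → 3 syllables.
σ1/σ2 boundary: /hnkr/ splits as /hn/ + /kr/ (/kr/ is the longest suffix that is a licit onset).
σ2/σ3 boundary: cluster /hssn/ — the longest permitted-onset suffix is /sn/; onset = /sn/, preceding coda = /hs/.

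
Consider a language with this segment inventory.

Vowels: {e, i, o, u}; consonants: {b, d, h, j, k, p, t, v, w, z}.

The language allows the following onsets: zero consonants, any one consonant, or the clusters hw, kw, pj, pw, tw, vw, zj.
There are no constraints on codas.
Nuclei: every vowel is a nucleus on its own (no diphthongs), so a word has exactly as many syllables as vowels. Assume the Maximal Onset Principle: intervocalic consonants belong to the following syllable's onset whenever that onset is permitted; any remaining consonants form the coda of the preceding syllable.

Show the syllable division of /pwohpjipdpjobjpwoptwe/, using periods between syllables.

pwoh.pjipd.pjobj.pwop.twe

Vowels present: o, i, o, o, e; each is a nucleus, giving 5 syllables.
Between /o/ (V1) and /i/ (V2): /hpj/ — longest licit onset from the right is /pj/, leaving /h/ as coda.
Between /i/ (V2) and /o/ (V3): /pdpj/ — longest licit onset from the right is /pj/, leaving /pd/ as coda.
Between /o/ (V3) and /o/ (V4): /bjpw/; trying suffixes from longest down, /pw/ is the first permitted one, so coda /bj/ | onset /pw/.
Between /o/ (V4) and /e/ (V5): /ptw/ splits as /p/ + /tw/ (/tw/ is the longest suffix that is a licit onset).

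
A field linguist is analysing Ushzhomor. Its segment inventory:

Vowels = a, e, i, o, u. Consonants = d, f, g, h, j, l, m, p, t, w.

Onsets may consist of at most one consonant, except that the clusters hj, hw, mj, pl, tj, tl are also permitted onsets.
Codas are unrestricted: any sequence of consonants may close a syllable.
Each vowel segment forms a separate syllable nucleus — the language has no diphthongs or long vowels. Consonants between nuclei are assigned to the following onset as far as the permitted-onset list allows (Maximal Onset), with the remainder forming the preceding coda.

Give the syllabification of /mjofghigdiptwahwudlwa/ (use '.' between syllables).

mjofg.hig.dipt.wa.hwudl.wa

Nuclei (vowels): o, i, i, a, u, a → 6 syllables.
/o…i/ gap (V1→V2): cluster /fgh/ — the longest permitted-onset suffix is /h/; onset = /h/, preceding coda = /fg/.
/i…i/ gap (V2→V3): /gd/ — longest licit onset from the right is /d/, leaving /g/ as coda.
/i…a/ gap (V3→V4): /ptw/; trying suffixes from longest down, /w/ is the first permitted one, so coda /pt/ | onset /w/.
/a…u/ gap (V4→V5): /hw/ — entire cluster is a permitted onset → onset /hw/, coda ∅.
/u…a/ gap (V5→V6): /dlw/; trying suffixes from longest down, /w/ is the first permitted one, so coda /dl/ | onset /w/.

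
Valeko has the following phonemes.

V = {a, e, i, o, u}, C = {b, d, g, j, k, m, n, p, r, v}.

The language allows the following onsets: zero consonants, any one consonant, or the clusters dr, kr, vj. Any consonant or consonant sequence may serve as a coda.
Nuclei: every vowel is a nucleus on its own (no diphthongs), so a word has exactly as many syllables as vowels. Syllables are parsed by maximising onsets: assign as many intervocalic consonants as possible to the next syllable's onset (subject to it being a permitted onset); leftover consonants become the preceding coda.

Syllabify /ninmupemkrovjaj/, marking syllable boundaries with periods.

nin.mu.pem.kro.vjaj

The vowels are i, u, e, o, a — 5 nuclei, so 5 syllables.
Between /i/ (V1) and /u/ (V2): /nm/ — longest licit onset from the right is /m/, leaving /n/ as coda.
Between /u/ (V2) and /e/ (V3): just /p/ — single C goes to the following onset.
Between /e/ (V3) and /o/ (V4): /mkr/; trying suffixes from longest down, /kr/ is the first permitted one, so coda /m/ | onset /kr/.
Between /o/ (V4) and /a/ (V5): /vj/ — entire cluster is a permitted onset → onset /vj/, coda ∅.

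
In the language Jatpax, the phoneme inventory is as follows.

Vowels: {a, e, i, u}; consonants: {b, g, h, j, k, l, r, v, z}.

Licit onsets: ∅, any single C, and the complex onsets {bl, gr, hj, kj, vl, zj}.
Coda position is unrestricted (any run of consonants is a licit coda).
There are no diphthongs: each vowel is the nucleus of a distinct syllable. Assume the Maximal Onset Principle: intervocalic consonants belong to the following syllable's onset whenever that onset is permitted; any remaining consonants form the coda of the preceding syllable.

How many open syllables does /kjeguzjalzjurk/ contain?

The vowels are e, u, a, u — 4 nuclei, so 4 syllables.
/e…u/ gap (V1→V2): /g/ is a single consonant, so it becomes the next onset.
/u…a/ gap (V2→V3): /zj/ is a licit onset in full, so it all attaches to the next syllable.
/a…u/ gap (V3→V4): /lzj/; trying suffixes from longest down, /zj/ is the first permitted one, so coda /l/ | onset /zj/.
Putting it together: kje.gu.zjal.zjurk.
Classifying each syllable: /kje/ (open), /gu/ (open), /zjal/ (closed), /zjurk/ (closed).
Open syllables: 2.

2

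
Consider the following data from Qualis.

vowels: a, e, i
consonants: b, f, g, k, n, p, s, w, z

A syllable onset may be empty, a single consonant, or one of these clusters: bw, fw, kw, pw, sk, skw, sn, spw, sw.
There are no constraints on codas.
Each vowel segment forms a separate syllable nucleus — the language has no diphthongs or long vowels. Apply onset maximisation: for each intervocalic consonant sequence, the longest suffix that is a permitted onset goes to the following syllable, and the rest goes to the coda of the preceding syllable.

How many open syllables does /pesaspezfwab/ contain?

Nuclei (vowels): e, a, e, a → 4 syllables.
σ1/σ2 boundary: /s/ → onset of the next syllable (single consonants are always licit onsets).
σ2/σ3 boundary: /sp/; trying suffixes from longest down, /p/ is the first permitted one, so coda /s/ | onset /p/.
σ3/σ4 boundary: /zfw/ — longest licit onset from the right is /fw/, leaving /z/ as coda.
Putting it together: pe.sas.pez.fwab.
Classifying each syllable: /pe/ (open), /sas/ (closed), /pez/ (closed), /fwab/ (closed).
Open syllables: 1.

1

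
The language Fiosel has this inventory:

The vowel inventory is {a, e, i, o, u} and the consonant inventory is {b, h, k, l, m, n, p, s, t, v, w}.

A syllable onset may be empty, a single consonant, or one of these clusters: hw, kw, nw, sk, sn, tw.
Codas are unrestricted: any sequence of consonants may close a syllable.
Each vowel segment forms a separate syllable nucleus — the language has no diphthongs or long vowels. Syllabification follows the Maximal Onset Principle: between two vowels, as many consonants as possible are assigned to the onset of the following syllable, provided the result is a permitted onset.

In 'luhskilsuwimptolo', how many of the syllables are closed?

Vowels present: u, i, u, i, o, o; each is a nucleus, giving 6 syllables.
/u…i/ gap (V1→V2): /hsk/ — longest licit onset from the right is /sk/, leaving /h/ as coda.
/i…u/ gap (V2→V3): /ls/ — longest licit onset from the right is /s/, leaving /l/ as coda.
/u…i/ gap (V3→V4): /w/ is a single consonant, so it becomes the next onset.
/i…o/ gap (V4→V5): /mpt/; trying suffixes from longest down, /t/ is the first permitted one, so coda /mp/ | onset /t/.
/o…o/ gap (V5→V6): just /l/ — single C goes to the following onset.
So the parse is luh.skil.su.wimp.to.lo.
Classifying each syllable: /luh/ (closed), /skil/ (closed), /su/ (open), /wimp/ (closed), /to/ (open), /lo/ (open).
Closed syllables: 3.

3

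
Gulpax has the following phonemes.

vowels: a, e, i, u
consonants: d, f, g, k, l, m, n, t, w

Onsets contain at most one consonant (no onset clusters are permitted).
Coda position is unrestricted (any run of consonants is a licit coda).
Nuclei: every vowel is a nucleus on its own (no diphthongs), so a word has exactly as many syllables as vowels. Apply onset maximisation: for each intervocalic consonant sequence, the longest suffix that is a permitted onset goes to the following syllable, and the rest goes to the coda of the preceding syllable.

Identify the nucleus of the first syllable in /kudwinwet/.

u

Nuclei (vowels): u, i, e → 3 syllables.
The first nucleus (vowel 1 from the left) is /u/.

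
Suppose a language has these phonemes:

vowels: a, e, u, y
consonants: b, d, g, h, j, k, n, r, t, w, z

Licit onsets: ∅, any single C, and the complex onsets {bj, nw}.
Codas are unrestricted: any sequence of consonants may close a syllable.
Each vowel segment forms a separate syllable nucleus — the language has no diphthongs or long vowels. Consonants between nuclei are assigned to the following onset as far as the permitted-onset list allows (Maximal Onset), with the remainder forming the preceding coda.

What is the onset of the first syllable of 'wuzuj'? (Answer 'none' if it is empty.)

Nuclei (vowels): u, u → 2 syllables.
V1 /u/ – V2 /u/: /z/ → onset of the next syllable (single consonants are always licit onsets).
Putting it together: wu.zuj.
Syllable 1 is /wu/: onset /w/, nucleus /u/, coda ∅.

w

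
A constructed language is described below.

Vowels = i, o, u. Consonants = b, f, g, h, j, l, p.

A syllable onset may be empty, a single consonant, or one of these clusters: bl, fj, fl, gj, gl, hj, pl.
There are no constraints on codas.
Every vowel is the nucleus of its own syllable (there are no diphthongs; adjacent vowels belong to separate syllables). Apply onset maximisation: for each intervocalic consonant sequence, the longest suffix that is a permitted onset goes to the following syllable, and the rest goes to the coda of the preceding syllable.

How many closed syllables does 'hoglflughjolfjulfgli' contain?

Nuclei (vowels): o, u, o, u, i → 5 syllables.
Between /o/ (V1) and /u/ (V2): /glfl/; trying suffixes from longest down, /fl/ is the first permitted one, so coda /gl/ | onset /fl/.
Between /u/ (V2) and /o/ (V3): /ghj/ — longest licit onset from the right is /hj/, leaving /g/ as coda.
Between /o/ (V3) and /u/ (V4): /lfj/ — longest licit onset from the right is /fj/, leaving /l/ as coda.
Between /u/ (V4) and /i/ (V5): /lfgl/ — longest licit onset from the right is /gl/, leaving /lf/ as coda.
So the parse is hogl.flug.hjol.fjulf.gli.
Classifying each syllable: /hogl/ (closed), /flug/ (closed), /hjol/ (closed), /fjulf/ (closed), /gli/ (open).
Closed syllables: 4.

4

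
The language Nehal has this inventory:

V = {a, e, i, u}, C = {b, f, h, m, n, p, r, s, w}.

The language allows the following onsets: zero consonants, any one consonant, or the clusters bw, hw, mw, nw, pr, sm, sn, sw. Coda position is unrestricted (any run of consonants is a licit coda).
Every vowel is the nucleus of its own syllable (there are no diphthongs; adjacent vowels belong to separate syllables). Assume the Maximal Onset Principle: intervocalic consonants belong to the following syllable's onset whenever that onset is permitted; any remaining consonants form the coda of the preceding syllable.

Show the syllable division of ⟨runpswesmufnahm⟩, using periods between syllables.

Vowels present: u, e, u, a; each is a nucleus, giving 4 syllables.
Between /u/ (V1) and /e/ (V2): /npsw/ splits as /np/ + /sw/ (/sw/ is the longest suffix that is a licit onset).
Between /e/ (V2) and /u/ (V3): /sm/ — entire cluster is a permitted onset → onset /sm/, coda ∅.
Between /u/ (V3) and /a/ (V4): /fn/ splits as /f/ + /n/ (/n/ is the longest suffix that is a licit onset).

runp.swe.smuf.nahm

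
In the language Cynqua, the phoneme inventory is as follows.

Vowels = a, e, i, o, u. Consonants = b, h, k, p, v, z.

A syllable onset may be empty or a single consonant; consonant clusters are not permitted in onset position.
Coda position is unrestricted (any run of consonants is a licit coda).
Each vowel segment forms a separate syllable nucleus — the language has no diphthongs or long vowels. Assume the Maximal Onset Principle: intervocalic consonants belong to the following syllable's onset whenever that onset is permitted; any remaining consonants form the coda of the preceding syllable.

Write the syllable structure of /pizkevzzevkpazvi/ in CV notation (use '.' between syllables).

CVC.CVCC.CVCC.CVC.CV

Nuclei (vowels): i, e, e, a, i → 5 syllables.
σ1/σ2 boundary: cluster /zk/ — the longest permitted-onset suffix is /k/; onset = /k/, preceding coda = /z/.
σ2/σ3 boundary: /vzz/ — longest licit onset from the right is /z/, leaving /vz/ as coda.
σ3/σ4 boundary: /vkp/ — longest licit onset from the right is /p/, leaving /vk/ as coda.
σ4/σ5 boundary: cluster /zv/ — the longest permitted-onset suffix is /v/; onset = /v/, preceding coda = /z/.
Syllabification: piz.kevz.zevk.paz.vi.
Mapping each syllable to C/V: /piz/ → CVC, /kevz/ → CVCC, /zevk/ → CVCC, /paz/ → CVC, /vi/ → CV.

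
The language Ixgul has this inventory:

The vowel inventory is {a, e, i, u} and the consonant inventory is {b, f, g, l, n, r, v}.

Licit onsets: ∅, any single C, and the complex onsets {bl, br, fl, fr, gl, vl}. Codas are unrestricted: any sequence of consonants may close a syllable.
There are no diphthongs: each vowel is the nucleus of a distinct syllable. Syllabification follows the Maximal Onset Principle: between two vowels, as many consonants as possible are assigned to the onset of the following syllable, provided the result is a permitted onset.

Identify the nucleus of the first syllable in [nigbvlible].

Nuclei (vowels): i, i, e → 3 syllables.
The first nucleus (vowel 1 from the left) is /i/.

i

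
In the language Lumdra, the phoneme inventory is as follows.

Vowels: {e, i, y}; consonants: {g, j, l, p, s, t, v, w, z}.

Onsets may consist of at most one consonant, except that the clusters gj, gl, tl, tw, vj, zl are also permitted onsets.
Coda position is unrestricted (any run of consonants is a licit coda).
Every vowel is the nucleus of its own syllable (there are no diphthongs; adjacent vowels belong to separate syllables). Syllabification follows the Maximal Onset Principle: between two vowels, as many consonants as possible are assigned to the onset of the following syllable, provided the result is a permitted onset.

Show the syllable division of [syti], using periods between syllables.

Vowels present: y, i; each is a nucleus, giving 2 syllables.
V1 /y/ – V2 /i/: just /t/ — single C goes to the following onset.

sy.ti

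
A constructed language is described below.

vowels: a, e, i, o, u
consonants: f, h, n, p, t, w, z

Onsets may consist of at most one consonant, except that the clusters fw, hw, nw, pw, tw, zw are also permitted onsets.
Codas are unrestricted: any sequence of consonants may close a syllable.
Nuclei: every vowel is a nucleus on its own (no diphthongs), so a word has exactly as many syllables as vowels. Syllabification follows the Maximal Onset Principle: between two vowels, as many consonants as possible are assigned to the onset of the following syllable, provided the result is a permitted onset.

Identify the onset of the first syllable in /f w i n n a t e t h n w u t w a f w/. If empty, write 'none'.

fw

The vowels are i, a, e, u, a — 5 nuclei, so 5 syllables.
Between /i/ (V1) and /a/ (V2): cluster /nn/ — the longest permitted-onset suffix is /n/; onset = /n/, preceding coda = /n/.
Between /a/ (V2) and /e/ (V3): /t/ is a single consonant, so it becomes the next onset.
Between /e/ (V3) and /u/ (V4): /thnw/ — longest licit onset from the right is /nw/, leaving /th/ as coda.
Between /u/ (V4) and /a/ (V5): /tw/ — entire cluster is a permitted onset → onset /tw/, coda ∅.
Syllabification: fwin.na.teth.nwu.twafw.
Syllable 1 is /fwin/: onset /fw/, nucleus /i/, coda /n/.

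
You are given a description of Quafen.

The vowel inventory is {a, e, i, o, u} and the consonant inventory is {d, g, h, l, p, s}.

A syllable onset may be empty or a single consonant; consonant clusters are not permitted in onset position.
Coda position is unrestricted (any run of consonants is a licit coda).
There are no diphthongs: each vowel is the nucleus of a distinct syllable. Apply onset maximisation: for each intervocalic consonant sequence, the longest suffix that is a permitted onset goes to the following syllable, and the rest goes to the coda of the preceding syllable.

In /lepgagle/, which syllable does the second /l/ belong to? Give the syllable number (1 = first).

Vowels present: e, a, e; each is a nucleus, giving 3 syllables.
σ1/σ2 boundary: cluster /pg/ — the longest permitted-onset suffix is /g/; onset = /g/, preceding coda = /p/.
σ2/σ3 boundary: /gl/; trying suffixes from longest down, /l/ is the first permitted one, so coda /g/ | onset /l/.
Syllabification: lep.gag.le.
The second /l/ is in the onset of syllable 3 (/le/).

3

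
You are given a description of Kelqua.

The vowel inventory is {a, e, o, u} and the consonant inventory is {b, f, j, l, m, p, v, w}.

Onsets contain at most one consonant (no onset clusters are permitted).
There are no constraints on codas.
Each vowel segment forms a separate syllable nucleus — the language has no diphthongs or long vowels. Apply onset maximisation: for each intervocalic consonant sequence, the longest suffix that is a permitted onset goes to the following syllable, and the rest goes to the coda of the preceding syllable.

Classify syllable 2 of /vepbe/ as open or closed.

The vowels are e, e — 2 nuclei, so 2 syllables.
σ1/σ2 boundary: /pb/ — longest licit onset from the right is /b/, leaving /p/ as coda.
Syllabification: vep.be.
Syllable 2 is /be/; it ends in its nucleus with no coda, so it is open.

open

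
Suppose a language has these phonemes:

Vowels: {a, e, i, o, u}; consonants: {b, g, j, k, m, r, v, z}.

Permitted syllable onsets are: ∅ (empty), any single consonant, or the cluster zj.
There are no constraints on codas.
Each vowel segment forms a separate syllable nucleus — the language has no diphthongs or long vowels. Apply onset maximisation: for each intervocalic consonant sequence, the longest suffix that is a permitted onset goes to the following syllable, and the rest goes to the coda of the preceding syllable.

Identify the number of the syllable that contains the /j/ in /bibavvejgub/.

Nuclei (vowels): i, a, e, u → 4 syllables.
Between /i/ (V1) and /a/ (V2): /b/ is a single consonant, so it becomes the next onset.
Between /a/ (V2) and /e/ (V3): /vv/ splits as /v/ + /v/ (/v/ is the longest suffix that is a licit onset).
Between /e/ (V3) and /u/ (V4): /jg/ — longest licit onset from the right is /g/, leaving /j/ as coda.
So the parse is bi.bav.vej.gub.
The /j/ is in the coda of syllable 3 (/vej/).

3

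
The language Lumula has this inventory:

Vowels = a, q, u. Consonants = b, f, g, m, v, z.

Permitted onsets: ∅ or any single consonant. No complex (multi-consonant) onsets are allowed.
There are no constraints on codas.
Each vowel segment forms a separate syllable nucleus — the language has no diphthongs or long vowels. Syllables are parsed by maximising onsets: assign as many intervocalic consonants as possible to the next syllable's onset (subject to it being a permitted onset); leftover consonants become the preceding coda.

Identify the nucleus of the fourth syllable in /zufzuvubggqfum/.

q

Nuclei (vowels): u, u, u, q, u → 5 syllables.
The fourth nucleus (vowel 4 from the left) is /q/.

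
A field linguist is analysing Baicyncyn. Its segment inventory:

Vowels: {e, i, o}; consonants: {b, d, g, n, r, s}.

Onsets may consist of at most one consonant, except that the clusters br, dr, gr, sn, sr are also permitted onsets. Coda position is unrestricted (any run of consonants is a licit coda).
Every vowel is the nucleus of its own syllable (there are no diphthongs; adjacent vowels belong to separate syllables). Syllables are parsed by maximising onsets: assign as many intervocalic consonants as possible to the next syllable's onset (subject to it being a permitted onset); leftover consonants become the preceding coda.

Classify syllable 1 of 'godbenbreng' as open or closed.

The vowels are o, e, e — 3 nuclei, so 3 syllables.
/o…e/ gap (V1→V2): /db/ splits as /d/ + /b/ (/b/ is the longest suffix that is a licit onset).
/e…e/ gap (V2→V3): /nbr/ splits as /n/ + /br/ (/br/ is the longest suffix that is a licit onset).
Putting it together: god.ben.breng.
Syllable 1 is /god/ with coda /d/, so it is closed.

closed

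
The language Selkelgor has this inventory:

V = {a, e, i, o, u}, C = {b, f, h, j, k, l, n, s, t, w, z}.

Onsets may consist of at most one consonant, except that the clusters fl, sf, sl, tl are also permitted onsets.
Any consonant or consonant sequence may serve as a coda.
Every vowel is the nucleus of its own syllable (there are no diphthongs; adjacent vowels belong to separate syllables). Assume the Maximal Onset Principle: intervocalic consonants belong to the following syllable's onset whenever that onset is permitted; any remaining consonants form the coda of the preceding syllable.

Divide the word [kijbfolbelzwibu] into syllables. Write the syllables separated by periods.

kijb.fol.belz.wi.bu

The vowels are i, o, e, i, u — 5 nuclei, so 5 syllables.
V1 /i/ – V2 /o/: /jbf/ — longest licit onset from the right is /f/, leaving /jb/ as coda.
V2 /o/ – V3 /e/: /lb/; trying suffixes from longest down, /b/ is the first permitted one, so coda /l/ | onset /b/.
V3 /e/ – V4 /i/: /lzw/; trying suffixes from longest down, /w/ is the first permitted one, so coda /lz/ | onset /w/.
V4 /i/ – V5 /u/: just /b/ — single C goes to the following onset.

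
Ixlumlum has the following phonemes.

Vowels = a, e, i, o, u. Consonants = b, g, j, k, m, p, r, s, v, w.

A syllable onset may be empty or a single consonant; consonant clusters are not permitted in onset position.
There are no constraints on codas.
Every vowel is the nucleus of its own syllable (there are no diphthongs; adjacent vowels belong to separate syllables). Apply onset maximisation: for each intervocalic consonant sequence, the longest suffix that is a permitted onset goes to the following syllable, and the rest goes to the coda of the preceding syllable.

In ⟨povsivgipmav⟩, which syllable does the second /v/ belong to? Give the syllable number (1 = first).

The vowels are o, i, i, a — 4 nuclei, so 4 syllables.
Between /o/ (V1) and /i/ (V2): /vs/; trying suffixes from longest down, /s/ is the first permitted one, so coda /v/ | onset /s/.
Between /i/ (V2) and /i/ (V3): cluster /vg/ — the longest permitted-onset suffix is /g/; onset = /g/, preceding coda = /v/.
Between /i/ (V3) and /a/ (V4): cluster /pm/ — the longest permitted-onset suffix is /m/; onset = /m/, preceding coda = /p/.
Putting it together: pov.siv.gip.mav.
The second /v/ is in the coda of syllable 2 (/siv/).

2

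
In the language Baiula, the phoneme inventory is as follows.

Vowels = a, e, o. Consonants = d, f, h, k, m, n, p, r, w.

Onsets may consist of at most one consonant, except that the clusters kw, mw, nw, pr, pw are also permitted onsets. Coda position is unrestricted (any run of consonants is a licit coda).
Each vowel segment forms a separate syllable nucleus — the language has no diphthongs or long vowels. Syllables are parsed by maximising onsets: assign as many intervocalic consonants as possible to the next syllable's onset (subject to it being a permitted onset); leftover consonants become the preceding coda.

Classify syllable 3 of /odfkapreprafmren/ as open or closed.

Nuclei (vowels): o, a, e, a, e → 5 syllables.
σ1/σ2 boundary: /dfk/; trying suffixes from longest down, /k/ is the first permitted one, so coda /df/ | onset /k/.
σ2/σ3 boundary: cluster /pr/ — /pr/ is itself a permitted onset, so the whole cluster goes right; preceding coda = ∅.
σ3/σ4 boundary: cluster /pr/ — /pr/ is itself a permitted onset, so the whole cluster goes right; preceding coda = ∅.
σ4/σ5 boundary: /fmr/ splits as /fm/ + /r/ (/r/ is the longest suffix that is a licit onset).
Syllabification: odf.ka.pre.prafm.ren.
Syllable 3 is /pre/; it ends in its nucleus with no coda, so it is open.

open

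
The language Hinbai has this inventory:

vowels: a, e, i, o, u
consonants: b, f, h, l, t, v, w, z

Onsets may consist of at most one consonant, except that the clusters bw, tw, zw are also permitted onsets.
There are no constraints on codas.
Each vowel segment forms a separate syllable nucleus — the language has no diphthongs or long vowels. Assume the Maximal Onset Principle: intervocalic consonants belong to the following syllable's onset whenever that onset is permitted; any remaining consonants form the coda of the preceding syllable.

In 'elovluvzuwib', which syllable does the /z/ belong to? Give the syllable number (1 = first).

Nuclei (vowels): e, o, u, u, i → 5 syllables.
/e…o/ gap (V1→V2): /l/ is a single consonant, so it becomes the next onset.
/o…u/ gap (V2→V3): cluster /vl/ — the longest permitted-onset suffix is /l/; onset = /l/, preceding coda = /v/.
/u…u/ gap (V3→V4): /vz/ splits as /v/ + /z/ (/z/ is the longest suffix that is a licit onset).
/u…i/ gap (V4→V5): /w/ is a single consonant, so it becomes the next onset.
So the parse is e.lov.luv.zu.wib.
The /z/ is in the onset of syllable 4 (/zu/).

4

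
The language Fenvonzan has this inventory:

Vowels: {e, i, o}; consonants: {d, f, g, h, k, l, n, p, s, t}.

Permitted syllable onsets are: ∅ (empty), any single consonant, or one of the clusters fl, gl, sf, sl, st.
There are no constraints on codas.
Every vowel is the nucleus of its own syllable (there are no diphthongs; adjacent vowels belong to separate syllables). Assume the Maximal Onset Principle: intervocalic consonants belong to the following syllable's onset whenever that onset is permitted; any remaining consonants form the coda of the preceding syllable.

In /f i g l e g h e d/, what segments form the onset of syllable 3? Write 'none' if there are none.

Nuclei (vowels): i, e, e → 3 syllables.
σ1/σ2 boundary: /gl/ is a licit onset in full, so it all attaches to the next syllable.
σ2/σ3 boundary: cluster /gh/ — the longest permitted-onset suffix is /h/; onset = /h/, preceding coda = /g/.
Result: fi.gleg.hed.
Syllable 3 is /hed/: onset /h/, nucleus /e/, coda /d/.

h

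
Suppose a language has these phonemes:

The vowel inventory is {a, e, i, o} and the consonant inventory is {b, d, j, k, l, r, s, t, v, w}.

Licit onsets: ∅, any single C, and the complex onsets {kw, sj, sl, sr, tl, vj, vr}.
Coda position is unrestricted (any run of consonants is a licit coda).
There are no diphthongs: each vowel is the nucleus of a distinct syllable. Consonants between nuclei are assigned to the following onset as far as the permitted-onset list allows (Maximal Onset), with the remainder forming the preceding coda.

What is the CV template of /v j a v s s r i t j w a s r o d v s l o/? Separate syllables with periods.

Nuclei (vowels): a, i, a, o, o → 5 syllables.
/a…i/ gap (V1→V2): cluster /vssr/ — the longest permitted-onset suffix is /sr/; onset = /sr/, preceding coda = /vs/.
/i…a/ gap (V2→V3): /tjw/; trying suffixes from longest down, /w/ is the first permitted one, so coda /tj/ | onset /w/.
/a…o/ gap (V3→V4): cluster /sr/ — /sr/ is itself a permitted onset, so the whole cluster goes right; preceding coda = ∅.
/o…o/ gap (V4→V5): cluster /dvsl/ — the longest permitted-onset suffix is /sl/; onset = /sl/, preceding coda = /dv/.
So the parse is vjavs.sritj.wa.srodv.slo.
Mapping each syllable to C/V: /vjavs/ → CCVCC, /sritj/ → CCVCC, /wa/ → CV, /srodv/ → CCVCC, /slo/ → CCV.

CCVCC.CCVCC.CV.CCVCC.CCV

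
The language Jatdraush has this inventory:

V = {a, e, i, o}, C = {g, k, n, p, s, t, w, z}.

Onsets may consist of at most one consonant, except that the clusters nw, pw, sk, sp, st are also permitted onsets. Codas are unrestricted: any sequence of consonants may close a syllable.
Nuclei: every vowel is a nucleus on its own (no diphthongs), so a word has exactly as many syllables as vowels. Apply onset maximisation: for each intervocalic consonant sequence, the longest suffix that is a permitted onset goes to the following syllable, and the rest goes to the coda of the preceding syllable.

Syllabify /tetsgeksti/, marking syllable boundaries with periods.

The vowels are e, e, i — 3 nuclei, so 3 syllables.
Between /e/ (V1) and /e/ (V2): /tsg/; trying suffixes from longest down, /g/ is the first permitted one, so coda /ts/ | onset /g/.
Between /e/ (V2) and /i/ (V3): /kst/; trying suffixes from longest down, /st/ is the first permitted one, so coda /k/ | onset /st/.

tets.gek.sti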